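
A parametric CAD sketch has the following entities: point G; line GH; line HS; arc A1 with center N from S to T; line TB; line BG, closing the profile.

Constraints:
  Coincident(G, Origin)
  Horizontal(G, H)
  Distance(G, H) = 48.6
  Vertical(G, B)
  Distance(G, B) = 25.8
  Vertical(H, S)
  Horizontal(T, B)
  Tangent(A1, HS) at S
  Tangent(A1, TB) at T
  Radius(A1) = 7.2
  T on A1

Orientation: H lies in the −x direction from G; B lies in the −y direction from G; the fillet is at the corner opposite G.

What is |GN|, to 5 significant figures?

45.386

GB is vertical with |GB| = 25.8 and B on the −y side, so B = (0.0000, -25.800). The virtual corner opposite G is at (-48.600, -25.800). Since A1 is tangent to HS there, NS ⟂ HS and tangency of A1 to TB means the radius NT is perpendicular to TB, with radius 7.2, so the center N sits 7.2 in from both sides at N = (-41.400, -18.600). Then |GN| = |N − G| = 45.386.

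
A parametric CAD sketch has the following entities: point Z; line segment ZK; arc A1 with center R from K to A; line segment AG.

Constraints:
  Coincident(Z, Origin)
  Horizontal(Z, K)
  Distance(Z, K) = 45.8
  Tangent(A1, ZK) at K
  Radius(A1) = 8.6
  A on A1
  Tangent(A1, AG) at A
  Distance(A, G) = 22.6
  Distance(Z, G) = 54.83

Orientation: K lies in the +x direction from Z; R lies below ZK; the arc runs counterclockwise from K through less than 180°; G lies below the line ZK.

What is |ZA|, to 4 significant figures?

39.15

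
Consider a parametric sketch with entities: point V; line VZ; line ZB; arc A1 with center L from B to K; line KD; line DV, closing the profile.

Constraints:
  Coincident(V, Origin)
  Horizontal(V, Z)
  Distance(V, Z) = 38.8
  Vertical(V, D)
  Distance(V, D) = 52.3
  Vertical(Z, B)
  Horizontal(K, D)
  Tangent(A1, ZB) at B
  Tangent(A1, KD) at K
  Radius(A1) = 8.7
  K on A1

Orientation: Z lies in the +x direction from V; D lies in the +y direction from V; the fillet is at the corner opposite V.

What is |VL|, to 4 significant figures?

52.98

V is at the origin; V and Z share the same y with |VZ| = 38.8 and Z on the +x side, so Z = (38.80, 0.000). V and D share the same x with |VD| = 52.3 and D on the +y side, so D = (0.000, 52.30). The virtual corner opposite V is at (38.80, 52.30). The tangent condition forces LB to be normal to ZB and tangency of A1 to KD means the radius LK is perpendicular to KD, with radius 8.7, so the center L sits 8.7 in from both sides at L = (30.10, 43.60). Then |VL| = |L − V| = 52.98.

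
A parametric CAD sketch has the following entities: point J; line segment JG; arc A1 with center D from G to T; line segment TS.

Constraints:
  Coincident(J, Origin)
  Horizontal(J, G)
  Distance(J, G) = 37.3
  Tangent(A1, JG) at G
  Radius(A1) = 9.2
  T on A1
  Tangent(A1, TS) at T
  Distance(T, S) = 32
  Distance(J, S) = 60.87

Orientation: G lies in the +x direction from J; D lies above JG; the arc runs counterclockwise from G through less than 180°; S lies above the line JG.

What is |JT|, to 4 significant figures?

47.51

Checks: ∠(DG, GJ) = 90.00° ✓; |DT| = 9.200 ✓; ∠(DT, TS) = 90.00° ✓; |TS| = 32.00 ✓; |JS| = 60.87 ✓.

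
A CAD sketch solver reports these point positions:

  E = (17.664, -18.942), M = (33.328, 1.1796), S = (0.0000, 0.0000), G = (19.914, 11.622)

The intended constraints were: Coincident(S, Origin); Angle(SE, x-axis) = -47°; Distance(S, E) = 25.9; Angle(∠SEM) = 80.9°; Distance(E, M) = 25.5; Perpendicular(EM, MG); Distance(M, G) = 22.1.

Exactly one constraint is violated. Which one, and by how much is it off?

Distance(M, G) = 22.1 — off by 5.10.

S = (0.00, 0.00) ✓; SE at -47.00° ✓; |SE| = 25.90 ✓; ∠SEM = 80.90° ✓; |EM| = 25.50 ✓; ∠(EM, MG) = 90.00° ✓; |MG| = 17.00 ✗.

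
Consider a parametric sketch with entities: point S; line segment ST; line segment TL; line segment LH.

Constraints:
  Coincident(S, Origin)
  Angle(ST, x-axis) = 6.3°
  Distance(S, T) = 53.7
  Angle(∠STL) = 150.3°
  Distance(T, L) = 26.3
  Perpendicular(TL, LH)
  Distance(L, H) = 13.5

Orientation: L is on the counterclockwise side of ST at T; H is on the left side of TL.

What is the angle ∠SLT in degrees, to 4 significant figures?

20.04°

S is at the origin; ST runs at 6.3° with length 53.7, so T = 53.7·(cos 6.3°, sin 6.3°) = (53.38, 5.893). ∠STL = 150.3°, so TL runs at 6.3° + (180° − 150.3°) = 36.00° from the x-axis; with |TL| = 26.3, L = T + 26.3·(cos 36.00°, sin 36.00°) = (74.65, 21.35). Then cos ∠SLT = LS·LT / (|LS||LT|), giving 20.04°.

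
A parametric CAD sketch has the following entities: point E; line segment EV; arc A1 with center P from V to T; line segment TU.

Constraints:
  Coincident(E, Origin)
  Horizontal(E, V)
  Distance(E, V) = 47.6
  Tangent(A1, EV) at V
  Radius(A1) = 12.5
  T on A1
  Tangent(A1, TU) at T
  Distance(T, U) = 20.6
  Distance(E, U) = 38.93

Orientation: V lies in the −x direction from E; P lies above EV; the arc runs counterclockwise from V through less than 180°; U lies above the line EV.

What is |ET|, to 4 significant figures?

36.86

Checks: ∠(PV, VE) = 90.00° ✓; |PT| = 12.50 ✓; ∠(PT, TU) = 90.00° ✓; |TU| = 20.60 ✓; |EU| = 38.93 ✓.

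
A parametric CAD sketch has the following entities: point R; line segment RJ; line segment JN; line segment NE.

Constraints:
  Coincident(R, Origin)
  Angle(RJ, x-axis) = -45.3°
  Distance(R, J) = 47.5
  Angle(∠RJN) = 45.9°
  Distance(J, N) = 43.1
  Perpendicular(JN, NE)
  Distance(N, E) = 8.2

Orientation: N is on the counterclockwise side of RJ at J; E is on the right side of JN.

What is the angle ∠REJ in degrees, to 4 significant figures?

65.87°

R is at the origin; RJ runs at -45.3° with length 47.5, so J = 47.5·(cos -45.3°, sin -45.3°) = (33.41, -33.76). ∠RJN = 45.9°, so JN runs at -45.3° + (180° − 45.9°) = 88.80° from the x-axis; with |JN| = 43.1, N = J + 43.1·(cos 88.80°, sin 88.80°) = (34.31, 9.328). JN ⟂ NE; with |NE| = 8.2 on the right of JN, E = N + 8.2·(0.9998, -0.02094) = (42.51, 9.156). Then cos ∠REJ = ER·EJ / (|ER||EJ|), giving 65.87°.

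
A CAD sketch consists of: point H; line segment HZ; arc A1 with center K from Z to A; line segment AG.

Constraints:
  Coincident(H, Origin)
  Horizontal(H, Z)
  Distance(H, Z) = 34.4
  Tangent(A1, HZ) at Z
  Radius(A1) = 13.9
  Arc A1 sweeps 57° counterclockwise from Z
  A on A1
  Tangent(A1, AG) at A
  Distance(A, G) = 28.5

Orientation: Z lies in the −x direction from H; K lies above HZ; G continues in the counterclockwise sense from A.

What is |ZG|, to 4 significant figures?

40.65

H is at the origin; HZ is horizontal with |HZ| = 34.4 and Z on the −x side, so Z = (-34.40, 0.000). The tangent condition forces KZ to be normal to HZ, so K = Z + (0, 13.9) = (-34.40, 13.90). On A1, Z sits at bearing -90° from K; a 57° counterclockwise sweep puts A at bearing -33°, so A = K + 13.9·(cos -33°, sin -33°) = (-22.74, 6.330). A1 meets AG tangentially, so KA is at right angles to AG, so AG runs along (−sin -33°, cos -33°); with |AG| = 28.5, G = (-7.220, 30.23). Then |ZG| = |G − Z| = 40.65.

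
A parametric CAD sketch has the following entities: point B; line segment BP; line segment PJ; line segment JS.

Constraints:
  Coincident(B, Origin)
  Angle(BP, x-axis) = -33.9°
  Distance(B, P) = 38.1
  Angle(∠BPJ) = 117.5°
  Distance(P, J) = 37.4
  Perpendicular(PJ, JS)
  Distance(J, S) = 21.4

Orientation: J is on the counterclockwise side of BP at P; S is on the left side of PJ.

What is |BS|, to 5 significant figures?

56.372

∠BPJ = 117.5°, so PJ runs at -33.9° + (180° − 117.5°) = 28.600° from the x-axis; with |PJ| = 37.4, J = P + 37.4·(cos 28.600°, sin 28.600°) = (64.460, -3.3470). PJ ⟂ JS; with |JS| = 21.4 on the left of PJ, S = J + 21.4·(-0.47869, 0.87798) = (54.216, 15.442). Then |BS| = |S − B| = 56.372.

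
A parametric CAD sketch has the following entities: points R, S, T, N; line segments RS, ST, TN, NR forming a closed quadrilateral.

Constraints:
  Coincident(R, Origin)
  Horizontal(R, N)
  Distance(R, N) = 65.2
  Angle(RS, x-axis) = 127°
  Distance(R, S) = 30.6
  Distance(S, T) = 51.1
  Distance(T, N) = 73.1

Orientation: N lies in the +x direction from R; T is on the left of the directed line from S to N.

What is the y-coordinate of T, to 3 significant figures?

57.7

R is at the origin; RN is horizontal with |RN| = 65.2 and N in +x, so N = (65.2, 0). RS runs at 127.0° with |RS| = 30.6, so S = (-18.4, 24.4). T is determined by |ST| = 51.1 and |TN| = 73.1 together: it lies at the intersection of circle(S, 51.1) and circle(N, 73.1). With |SN| = 87.1, the foot of the radical line on SN is 27.9 from S and the perpendicular offset is √(51.1² − 27.9²) = 42.8. Taking the left-of-SN solution: T = (20.4, 57.7).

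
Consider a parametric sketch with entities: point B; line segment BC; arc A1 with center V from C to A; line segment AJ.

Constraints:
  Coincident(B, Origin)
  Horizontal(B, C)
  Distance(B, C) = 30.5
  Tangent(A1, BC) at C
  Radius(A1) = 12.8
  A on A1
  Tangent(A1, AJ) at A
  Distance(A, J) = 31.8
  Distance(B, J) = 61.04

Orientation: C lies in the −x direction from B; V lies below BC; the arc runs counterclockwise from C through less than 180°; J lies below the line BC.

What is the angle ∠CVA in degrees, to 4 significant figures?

94.72°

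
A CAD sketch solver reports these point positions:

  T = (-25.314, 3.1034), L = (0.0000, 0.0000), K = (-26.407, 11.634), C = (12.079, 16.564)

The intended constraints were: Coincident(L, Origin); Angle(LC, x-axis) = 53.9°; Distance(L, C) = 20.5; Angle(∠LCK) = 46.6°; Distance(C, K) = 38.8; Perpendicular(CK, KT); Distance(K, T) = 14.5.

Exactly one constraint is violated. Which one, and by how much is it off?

Distance(K, T) = 14.5 — off by 5.90.

L = (0.00, 0.00) ✓; LC at 53.90° ✓; |LC| = 20.50 ✓; ∠LCK = 46.60° ✓; |CK| = 38.80 ✓; ∠(CK, KT) = 90.00° ✓; |KT| = 8.600 ✗.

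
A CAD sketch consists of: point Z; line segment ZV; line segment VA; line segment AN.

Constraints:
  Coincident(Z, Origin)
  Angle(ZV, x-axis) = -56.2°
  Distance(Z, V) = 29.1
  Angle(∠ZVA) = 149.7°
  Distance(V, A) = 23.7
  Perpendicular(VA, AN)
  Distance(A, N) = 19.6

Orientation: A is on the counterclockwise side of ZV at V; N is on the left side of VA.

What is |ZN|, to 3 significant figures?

49.1

Z is at the origin; ZV runs at -56.2° with length 29.1, so V = 29.1·(cos -56.2°, sin -56.2°) = (16.2, -24.2). ∠ZVA = 149.7°, so VA runs at -56.2° + (180° − 149.7°) = -25.9° from the x-axis; with |VA| = 23.7, A = V + 23.7·(cos -25.9°, sin -25.9°) = (37.5, -34.5). VA is perpendicular to AN; with |AN| = 19.6 on the left of VA, N = A + 19.6·(0.437, 0.900) = (46.1, -16.9). Then |ZN| = |N − Z| = 49.1.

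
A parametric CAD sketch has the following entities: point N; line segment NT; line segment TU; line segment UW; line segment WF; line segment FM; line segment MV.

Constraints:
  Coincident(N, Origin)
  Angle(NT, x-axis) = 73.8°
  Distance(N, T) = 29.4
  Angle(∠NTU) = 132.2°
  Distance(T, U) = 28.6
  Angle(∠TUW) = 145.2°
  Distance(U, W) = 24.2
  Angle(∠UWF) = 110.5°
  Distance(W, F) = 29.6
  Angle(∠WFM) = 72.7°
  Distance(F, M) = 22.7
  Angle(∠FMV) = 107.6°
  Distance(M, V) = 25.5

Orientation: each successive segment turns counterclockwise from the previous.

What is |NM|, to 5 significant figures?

42.500

∠UWF = 110.5° gives WF at -134.10° from the x-axis; with |WF| = 29.6, F = (-49.559, 41.024). ∠WFM = 72.7° gives FM at -26.800° from the x-axis; with |FM| = 22.7, M = (-29.297, 30.789). Then |NM| = |M − N| = 42.500.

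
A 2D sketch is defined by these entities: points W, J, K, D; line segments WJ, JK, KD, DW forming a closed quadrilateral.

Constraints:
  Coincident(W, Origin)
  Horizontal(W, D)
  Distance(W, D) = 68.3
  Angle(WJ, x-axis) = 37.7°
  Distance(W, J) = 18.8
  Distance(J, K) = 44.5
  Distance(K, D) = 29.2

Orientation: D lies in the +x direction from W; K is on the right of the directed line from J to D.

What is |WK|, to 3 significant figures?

50.6

Checks: |JK| = 44.50 ✓; |KD| = 29.20 ✓.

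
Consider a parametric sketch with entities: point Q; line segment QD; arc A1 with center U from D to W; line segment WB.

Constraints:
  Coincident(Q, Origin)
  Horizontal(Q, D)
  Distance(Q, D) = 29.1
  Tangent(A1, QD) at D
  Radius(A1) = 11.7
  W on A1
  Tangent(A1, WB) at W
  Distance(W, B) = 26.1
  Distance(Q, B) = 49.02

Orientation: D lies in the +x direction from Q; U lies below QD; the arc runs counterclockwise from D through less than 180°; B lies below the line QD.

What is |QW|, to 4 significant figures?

24.29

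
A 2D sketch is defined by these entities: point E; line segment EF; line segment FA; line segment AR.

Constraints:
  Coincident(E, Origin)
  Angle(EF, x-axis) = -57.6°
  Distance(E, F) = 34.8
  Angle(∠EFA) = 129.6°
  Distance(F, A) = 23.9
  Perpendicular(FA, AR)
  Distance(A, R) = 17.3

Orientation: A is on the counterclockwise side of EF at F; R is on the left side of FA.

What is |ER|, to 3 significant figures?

47.1

E is at the origin; EF runs at -57.6° with length 34.8, so F = 34.8·(cos -57.6°, sin -57.6°) = (18.6, -29.4). ∠EFA = 129.6°, so FA runs at -57.6° + (180° − 129.6°) = -7.20° from the x-axis; with |FA| = 23.9, A = F + 23.9·(cos -7.20°, sin -7.20°) = (42.4, -32.4). FA ⟂ AR; with |AR| = 17.3 on the left of FA, R = A + 17.3·(0.125, 0.992) = (44.5, -15.2). Then |ER| = |R − E| = 47.1.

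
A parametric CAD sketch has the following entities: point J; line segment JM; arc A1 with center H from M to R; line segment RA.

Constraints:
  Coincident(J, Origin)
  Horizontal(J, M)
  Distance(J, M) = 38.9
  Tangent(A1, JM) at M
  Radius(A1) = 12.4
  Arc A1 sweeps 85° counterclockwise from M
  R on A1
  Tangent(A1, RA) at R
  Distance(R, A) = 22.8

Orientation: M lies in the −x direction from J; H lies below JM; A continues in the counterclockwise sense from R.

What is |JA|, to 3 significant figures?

63.2

J is at the origin; J and M share the same y with |JM| = 38.9 and M on the −x side, so M = (-38.9, 0.00). Since A1 is tangent to JM there, HM ⟂ JM, so H = M + (0, -12.4) = (-38.9, -12.4). On A1, M sits at bearing 90° from H; an 85° counterclockwise sweep puts R at bearing 175°, so R = H + 12.4·(cos 175°, sin 175°) = (-51.3, -11.3). A1 meets RA tangentially, so HR is at right angles to RA, so RA runs along (−sin 175°, cos 175°); with |RA| = 22.8, A = (-53.2, -34.0). Then |JA| = |A − J| = 63.2.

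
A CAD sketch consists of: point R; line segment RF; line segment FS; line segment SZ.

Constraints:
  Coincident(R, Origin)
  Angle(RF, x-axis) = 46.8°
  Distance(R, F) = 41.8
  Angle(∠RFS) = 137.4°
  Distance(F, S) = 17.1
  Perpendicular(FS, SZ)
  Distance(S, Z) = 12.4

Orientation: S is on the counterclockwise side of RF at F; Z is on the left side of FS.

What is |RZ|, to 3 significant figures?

50.4

∠RFS = 137.4°, so FS runs at 46.8° + (180° − 137.4°) = 89.4° from the x-axis; with |FS| = 17.1, S = F + 17.1·(cos 89.4°, sin 89.4°) = (28.8, 47.6). FS is perpendicular to SZ; with |SZ| = 12.4 on the left of FS, Z = S + 12.4·(-1.00, 0.0105) = (16.4, 47.7). Then |RZ| = |Z − R| = 50.4.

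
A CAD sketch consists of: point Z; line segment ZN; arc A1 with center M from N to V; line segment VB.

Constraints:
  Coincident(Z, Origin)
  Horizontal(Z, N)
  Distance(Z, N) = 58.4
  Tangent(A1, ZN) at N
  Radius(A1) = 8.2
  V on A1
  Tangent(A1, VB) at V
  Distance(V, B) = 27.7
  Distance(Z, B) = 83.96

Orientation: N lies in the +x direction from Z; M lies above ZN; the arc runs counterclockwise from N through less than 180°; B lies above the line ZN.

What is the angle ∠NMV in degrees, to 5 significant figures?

61.039°

Checks: |MV| = 8.200 ✓; ∠(MV, VB) = 90.00° ✓; |VB| = 27.70 ✓; |ZB| = 83.96 ✓.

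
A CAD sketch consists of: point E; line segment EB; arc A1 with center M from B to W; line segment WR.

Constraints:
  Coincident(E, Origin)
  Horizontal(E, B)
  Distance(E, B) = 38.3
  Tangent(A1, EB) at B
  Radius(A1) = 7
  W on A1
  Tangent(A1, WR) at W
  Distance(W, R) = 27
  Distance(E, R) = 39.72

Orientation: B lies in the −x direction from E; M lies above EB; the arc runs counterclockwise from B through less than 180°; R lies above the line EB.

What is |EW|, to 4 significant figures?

31.96

E is at the origin; E and B share the same y with |EB| = 38.3 and B on the −x side, so B = (-38.30, 0.000). Since A1 is tangent to EB there, MB ⟂ EB, so M = B + (0, 7) = (-38.30, 7.000). Since MW ⟂ WR (tangency), |MR| = √(7.0² + 27.0²) = 27.89 regardless of where W sits on A1. So R lies on both circle(E, 39.72) and circle(M, 27.89); the above-EB intersection is R = (-24.52, 31.25). W is the foot of the tangent from R: W = (-31.54, 5.179).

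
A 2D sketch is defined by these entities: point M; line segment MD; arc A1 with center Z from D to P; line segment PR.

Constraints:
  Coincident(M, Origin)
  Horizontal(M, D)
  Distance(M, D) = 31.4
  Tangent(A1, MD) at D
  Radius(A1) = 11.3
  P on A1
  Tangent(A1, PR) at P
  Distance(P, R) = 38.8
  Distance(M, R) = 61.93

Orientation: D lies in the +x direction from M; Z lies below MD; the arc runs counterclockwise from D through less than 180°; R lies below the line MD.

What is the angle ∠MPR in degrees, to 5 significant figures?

146.43°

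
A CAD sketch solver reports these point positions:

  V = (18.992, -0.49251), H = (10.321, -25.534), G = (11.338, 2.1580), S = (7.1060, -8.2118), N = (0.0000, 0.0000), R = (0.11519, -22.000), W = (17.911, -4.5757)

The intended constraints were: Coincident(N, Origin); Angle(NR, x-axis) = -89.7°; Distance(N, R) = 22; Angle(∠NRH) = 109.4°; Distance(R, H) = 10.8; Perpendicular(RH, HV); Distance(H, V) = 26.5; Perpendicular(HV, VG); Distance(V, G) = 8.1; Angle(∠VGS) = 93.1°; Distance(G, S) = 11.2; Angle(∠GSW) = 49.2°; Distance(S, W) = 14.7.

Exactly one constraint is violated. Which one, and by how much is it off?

Distance(S, W) = 14.7 — off by 3.30.

N = (0.00, 0.00) ✓; NR at -89.70° ✓; |NR| = 22.00 ✓; ∠NRH = 109.4° ✓; |RH| = 10.80 ✓; ∠(RH, HV) = 90.00° ✓; |HV| = 26.50 ✓; ∠(HV, VG) = 90.00° ✓; |VG| = 8.100 ✓; ∠VGS = 93.10° ✓; |GS| = 11.20 ✓; ∠GSW = 49.20° ✓; |SW| = 11.40 ✗.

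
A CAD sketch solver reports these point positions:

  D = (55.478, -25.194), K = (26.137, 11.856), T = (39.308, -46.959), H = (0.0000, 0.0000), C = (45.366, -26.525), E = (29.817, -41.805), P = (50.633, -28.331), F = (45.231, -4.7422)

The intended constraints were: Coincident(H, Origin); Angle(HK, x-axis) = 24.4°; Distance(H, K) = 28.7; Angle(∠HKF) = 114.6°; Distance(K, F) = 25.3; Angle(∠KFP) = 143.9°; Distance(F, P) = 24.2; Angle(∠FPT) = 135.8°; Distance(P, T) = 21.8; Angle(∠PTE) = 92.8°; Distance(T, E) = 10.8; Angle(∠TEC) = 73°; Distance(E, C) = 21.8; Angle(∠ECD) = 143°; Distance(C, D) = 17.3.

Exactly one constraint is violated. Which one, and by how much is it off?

Distance(C, D) = 17.3 — off by 7.10.

H = (0.00, 0.00) ✓; HK at 24.40° ✓; |HK| = 28.70 ✓; ∠HKF = 114.6° ✓; |KF| = 25.30 ✓; ∠KFP = 143.9° ✓; |FP| = 24.20 ✓; ∠FPT = 135.8° ✓; |PT| = 21.80 ✓; ∠PTE = 92.79° ✓; |TE| = 10.80 ✓; ∠TEC = 73.00° ✓; |EC| = 21.80 ✓; ∠ECD = 143.0° ✓; |CD| = 10.20 ✗.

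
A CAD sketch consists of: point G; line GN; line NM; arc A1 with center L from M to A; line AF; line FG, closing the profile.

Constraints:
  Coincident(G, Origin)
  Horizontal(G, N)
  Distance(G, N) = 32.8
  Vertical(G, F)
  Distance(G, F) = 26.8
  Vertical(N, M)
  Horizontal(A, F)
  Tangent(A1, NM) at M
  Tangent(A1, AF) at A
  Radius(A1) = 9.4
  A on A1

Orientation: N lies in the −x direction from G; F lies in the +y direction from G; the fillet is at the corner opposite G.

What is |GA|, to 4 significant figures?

35.58

The virtual corner opposite G is at (-32.80, 26.80). Since A1 is tangent to NM there, LM ⟂ NM and the tangent condition forces LA to be normal to AF, with radius 9.4, so the center L sits 9.4 in from both sides at L = (-23.40, 17.40). That places the tangent points at M = (-32.80, 17.40) on NM and A = (-23.40, 26.80) on AF. Then |GA| = |A − G| = 35.58.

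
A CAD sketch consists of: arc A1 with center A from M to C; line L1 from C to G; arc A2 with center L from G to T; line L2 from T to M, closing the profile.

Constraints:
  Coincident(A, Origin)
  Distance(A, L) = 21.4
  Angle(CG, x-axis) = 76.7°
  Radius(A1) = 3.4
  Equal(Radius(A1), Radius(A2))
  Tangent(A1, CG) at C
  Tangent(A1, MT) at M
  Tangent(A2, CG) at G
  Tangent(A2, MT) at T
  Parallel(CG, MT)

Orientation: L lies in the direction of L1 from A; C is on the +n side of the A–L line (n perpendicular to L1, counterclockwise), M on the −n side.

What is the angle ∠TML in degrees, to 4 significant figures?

9.028°

The slot axis is L1's direction at 76.7°, so u = (cos 76.7°, sin 76.7°) = (0.2300, 0.9732) and n = (−sin 76.7°, cos 76.7°) = (-0.9732, 0.2300). A is at the origin and L lies 21.4 along u from A, so L = 21.4·u = (4.923, 20.83). Tangency of A1 to both parallel lines with radius 3.4 puts C and M at A ± 3.4·n: C = (-3.309, 0.7822), M = (3.309, -0.7822). Equal radii place G and T the same way about L: G = L + 3.4·n = (1.614, 21.61), T = L − 3.4·n = (8.232, 20.04). Then cos ∠TML = MT·ML / (|MT||ML|), giving 9.028°.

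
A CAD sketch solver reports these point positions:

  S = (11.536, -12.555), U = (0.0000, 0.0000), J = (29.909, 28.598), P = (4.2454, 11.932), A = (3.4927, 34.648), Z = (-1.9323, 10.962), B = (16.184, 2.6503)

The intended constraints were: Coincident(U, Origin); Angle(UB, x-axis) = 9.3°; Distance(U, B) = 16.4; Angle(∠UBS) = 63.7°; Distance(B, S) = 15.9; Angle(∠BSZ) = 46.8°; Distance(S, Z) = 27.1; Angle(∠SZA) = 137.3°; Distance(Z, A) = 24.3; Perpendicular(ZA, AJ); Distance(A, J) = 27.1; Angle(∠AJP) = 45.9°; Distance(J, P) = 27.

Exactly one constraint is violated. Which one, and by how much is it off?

Distance(J, P) = 27 — off by 3.60.

U = (0.00, 0.00) ✓; UB at 9.300° ✓; |UB| = 16.40 ✓; ∠UBS = 63.70° ✓; |BS| = 15.90 ✓; ∠BSZ = 46.80° ✓; |SZ| = 27.10 ✓; ∠SZA = 137.3° ✓; |ZA| = 24.30 ✓; ∠(ZA, AJ) = 90.00° ✓; |AJ| = 27.10 ✓; ∠AJP = 45.90° ✓; |JP| = 30.60 ✗.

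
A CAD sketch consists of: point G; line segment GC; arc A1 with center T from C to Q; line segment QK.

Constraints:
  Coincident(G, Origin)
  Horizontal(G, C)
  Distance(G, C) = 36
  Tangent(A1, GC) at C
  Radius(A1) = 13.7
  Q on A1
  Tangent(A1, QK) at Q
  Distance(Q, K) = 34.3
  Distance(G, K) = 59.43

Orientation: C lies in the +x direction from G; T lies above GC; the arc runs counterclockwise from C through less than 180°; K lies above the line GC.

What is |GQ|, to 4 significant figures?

52.12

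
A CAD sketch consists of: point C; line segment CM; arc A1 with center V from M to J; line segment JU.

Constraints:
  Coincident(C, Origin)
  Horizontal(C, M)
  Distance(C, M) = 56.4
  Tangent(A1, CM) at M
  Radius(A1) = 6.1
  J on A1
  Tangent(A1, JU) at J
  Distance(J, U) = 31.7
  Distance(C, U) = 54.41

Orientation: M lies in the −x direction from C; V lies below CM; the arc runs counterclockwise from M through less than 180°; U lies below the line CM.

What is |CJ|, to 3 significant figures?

62.0

Checks: |VJ| = 6.100 ✓; ∠(VJ, JU) = 90.00° ✓; |JU| = 31.70 ✓; |CU| = 54.41 ✓.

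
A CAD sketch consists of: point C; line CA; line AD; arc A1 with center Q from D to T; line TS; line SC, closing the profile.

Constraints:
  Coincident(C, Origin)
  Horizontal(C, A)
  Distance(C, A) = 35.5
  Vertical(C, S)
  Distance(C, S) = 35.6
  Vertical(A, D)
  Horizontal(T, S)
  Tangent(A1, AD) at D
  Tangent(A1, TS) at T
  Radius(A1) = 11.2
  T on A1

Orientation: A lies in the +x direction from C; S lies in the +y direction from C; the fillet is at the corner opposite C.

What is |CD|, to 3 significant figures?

43.1

C is at the origin; CA is horizontal with |CA| = 35.5 and A on the +x side, so A = (35.5, 0.00). CS is vertical with |CS| = 35.6 and S on the +y side, so S = (0.00, 35.6). The virtual corner opposite C is at (35.5, 35.6). The tangent condition forces QD to be normal to AD and tangency of A1 to TS means the radius QT is perpendicular to TS, with radius 11.2, so the center Q sits 11.2 in from both sides at Q = (24.3, 24.4). That places the tangent points at D = (35.5, 24.4) on AD and T = (24.3, 35.6) on TS. Then |CD| = |D − C| = 43.1.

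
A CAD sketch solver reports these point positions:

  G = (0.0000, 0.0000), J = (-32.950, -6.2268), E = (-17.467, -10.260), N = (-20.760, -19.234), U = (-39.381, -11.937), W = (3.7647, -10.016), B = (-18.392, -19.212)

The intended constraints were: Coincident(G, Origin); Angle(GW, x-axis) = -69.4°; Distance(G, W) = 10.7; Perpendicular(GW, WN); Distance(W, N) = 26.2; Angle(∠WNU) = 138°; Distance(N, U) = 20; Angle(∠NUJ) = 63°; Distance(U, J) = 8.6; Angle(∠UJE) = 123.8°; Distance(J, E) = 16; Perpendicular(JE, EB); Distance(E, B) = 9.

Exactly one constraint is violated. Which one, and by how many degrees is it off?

Perpendicular(JE, EB) — off by 8.70°.

G = (0.00, 0.00) ✓; GW at -69.40° ✓; |GW| = 10.70 ✓; ∠(GW, WN) = 90.00° ✓; |WN| = 26.20 ✓; ∠WNU = 138.0° ✓; |NU| = 20.00 ✓; ∠NUJ = 63.00° ✓; |UJ| = 8.600 ✓; ∠UJE = 123.8° ✓; |JE| = 16.00 ✓; ∠(JE, EB) = 81.30° ✗; |EB| = 9.000 ✓.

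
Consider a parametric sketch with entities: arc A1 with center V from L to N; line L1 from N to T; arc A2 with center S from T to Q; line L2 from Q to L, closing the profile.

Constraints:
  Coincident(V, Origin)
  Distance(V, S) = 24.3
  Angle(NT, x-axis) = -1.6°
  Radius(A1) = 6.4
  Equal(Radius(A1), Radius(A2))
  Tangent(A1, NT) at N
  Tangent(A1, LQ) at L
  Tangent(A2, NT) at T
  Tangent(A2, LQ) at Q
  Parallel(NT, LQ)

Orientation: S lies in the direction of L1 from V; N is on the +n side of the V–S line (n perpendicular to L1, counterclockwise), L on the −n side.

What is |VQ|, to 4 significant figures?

25.13

The slot axis is L1's direction at -1.6°, so u = (cos -1.6°, sin -1.6°) = (0.9996, -0.02792) and n = (−sin -1.6°, cos -1.6°) = (0.02792, 0.9996). V is at the origin and S lies 24.3 along u from V, so S = 24.3·u = (24.29, -0.6785). Tangency of A1 to both parallel lines with radius 6.4 puts N and L at V ± 6.4·n: N = (0.1787, 6.398), L = (-0.1787, -6.398). Equal radii place T and Q the same way about S: T = S + 6.4·n = (24.47, 5.719), Q = S − 6.4·n = (24.11, -7.076). Then |VQ| = |Q − V| = 25.13.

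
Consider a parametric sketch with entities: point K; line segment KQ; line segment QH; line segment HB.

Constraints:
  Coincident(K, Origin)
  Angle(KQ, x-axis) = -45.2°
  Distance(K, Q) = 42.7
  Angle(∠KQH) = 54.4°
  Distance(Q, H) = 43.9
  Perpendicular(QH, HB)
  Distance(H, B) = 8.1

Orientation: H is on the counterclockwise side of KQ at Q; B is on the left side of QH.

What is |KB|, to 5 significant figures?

32.730

K is at the origin; KQ runs at -45.2° with length 42.7, so Q = 42.7·(cos -45.2°, sin -45.2°) = (30.088, -30.299). ∠KQH = 54.4°, so QH runs at -45.2° + (180° − 54.4°) = 80.400° from the x-axis; with |QH| = 43.9, H = Q + 43.9·(cos 80.400°, sin 80.400°) = (37.409, 12.987). The perpendicularity gives HB at right angles to QH; with |HB| = 8.1 on the left of QH, B = H + 8.1·(-0.98600, 0.16677) = (29.422, 14.337). Then |KB| = |B − K| = 32.730.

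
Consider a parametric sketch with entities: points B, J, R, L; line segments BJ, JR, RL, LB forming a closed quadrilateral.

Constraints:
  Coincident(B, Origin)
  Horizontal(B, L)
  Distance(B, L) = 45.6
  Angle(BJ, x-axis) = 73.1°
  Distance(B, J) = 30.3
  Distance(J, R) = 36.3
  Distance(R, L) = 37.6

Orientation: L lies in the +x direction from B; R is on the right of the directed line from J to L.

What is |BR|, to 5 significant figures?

11.375

Checks: |JR| = 36.30 ✓; |RL| = 37.60 ✓.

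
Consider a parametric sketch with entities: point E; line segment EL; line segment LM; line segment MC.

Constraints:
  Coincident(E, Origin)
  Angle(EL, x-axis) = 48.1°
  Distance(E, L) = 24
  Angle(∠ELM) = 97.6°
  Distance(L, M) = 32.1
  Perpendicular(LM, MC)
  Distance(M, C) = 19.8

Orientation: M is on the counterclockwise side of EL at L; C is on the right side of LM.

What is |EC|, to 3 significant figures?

56.1

∠ELM = 97.6°, so LM runs at 48.1° + (180° − 97.6°) = 130° from the x-axis; with |LM| = 32.1, M = L + 32.1·(cos 130°, sin 130°) = (-4.82, 42.3). LM is perpendicular to MC; with |MC| = 19.8 on the right of LM, C = M + 19.8·(0.760, 0.649) = (10.2, 55.1). Then |EC| = |C − E| = 56.1.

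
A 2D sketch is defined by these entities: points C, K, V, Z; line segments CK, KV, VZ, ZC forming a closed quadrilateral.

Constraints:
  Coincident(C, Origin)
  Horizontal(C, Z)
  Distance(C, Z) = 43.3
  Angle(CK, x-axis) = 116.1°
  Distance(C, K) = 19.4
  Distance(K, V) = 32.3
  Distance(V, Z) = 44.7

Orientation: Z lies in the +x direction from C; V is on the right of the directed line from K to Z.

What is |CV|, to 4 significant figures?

13.55

Checks: |KV| = 32.30 ✓; |VZ| = 44.70 ✓.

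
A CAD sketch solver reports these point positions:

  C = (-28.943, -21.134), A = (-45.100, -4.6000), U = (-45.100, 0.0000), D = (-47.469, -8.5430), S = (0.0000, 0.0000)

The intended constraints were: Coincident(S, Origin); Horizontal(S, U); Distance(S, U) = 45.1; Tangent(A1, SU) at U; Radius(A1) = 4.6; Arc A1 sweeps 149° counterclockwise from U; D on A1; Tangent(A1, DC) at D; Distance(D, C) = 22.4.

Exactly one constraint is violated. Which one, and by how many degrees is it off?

Tangent(A1, DC) at D — off by 3.20°.

S = (0.00, 0.00) ✓; S.y = 0.00, U.y = 0.00 ✓; |SU| = 45.10 ✓; ∠(AU, US) = 90.00° ✓; |AU| = 4.600 ✓; bearing(A→D) − bearing(A→U) = 149.0° ✓; |AD| = 4.600 ✓; ∠(AD, DC) = 93.20° ✗; |DC| = 22.40 ✓.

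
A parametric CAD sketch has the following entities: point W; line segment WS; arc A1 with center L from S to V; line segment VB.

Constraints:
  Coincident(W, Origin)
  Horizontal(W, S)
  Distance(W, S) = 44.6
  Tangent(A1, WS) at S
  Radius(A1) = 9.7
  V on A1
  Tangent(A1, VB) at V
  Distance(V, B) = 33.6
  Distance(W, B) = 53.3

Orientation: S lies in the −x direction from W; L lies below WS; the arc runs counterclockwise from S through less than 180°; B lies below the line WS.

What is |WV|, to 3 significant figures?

54.6

Checks: |LV| = 9.700 ✓; ∠(LV, VB) = 90.00° ✓; |VB| = 33.60 ✓; |WB| = 53.30 ✓.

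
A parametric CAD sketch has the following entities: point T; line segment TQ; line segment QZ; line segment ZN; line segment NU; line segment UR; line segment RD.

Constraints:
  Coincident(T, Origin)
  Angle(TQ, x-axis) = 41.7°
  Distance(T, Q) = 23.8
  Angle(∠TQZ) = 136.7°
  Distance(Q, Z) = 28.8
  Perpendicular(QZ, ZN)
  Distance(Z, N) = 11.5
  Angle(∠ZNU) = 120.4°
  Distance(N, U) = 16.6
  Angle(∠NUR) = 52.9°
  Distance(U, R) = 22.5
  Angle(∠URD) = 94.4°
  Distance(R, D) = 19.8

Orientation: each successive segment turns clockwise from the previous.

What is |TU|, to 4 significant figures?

32.00

T is at the origin; TQ runs at 41.7° with length 23.8, so Q = (17.77, 15.83). ∠TQZ = 136.7° gives QZ at -1.600° from the x-axis; with |QZ| = 28.8, Z = (46.56, 15.03). QZ ⟂ ZN, so ZN runs at -91.60°; with |ZN| = 11.5, N = (46.24, 3.533). ∠ZNU = 120.4° gives NU at -151.2° from the x-axis; with |NU| = 16.6, U = (31.69, -4.464). Then |TU| = |U − T| = 32.00.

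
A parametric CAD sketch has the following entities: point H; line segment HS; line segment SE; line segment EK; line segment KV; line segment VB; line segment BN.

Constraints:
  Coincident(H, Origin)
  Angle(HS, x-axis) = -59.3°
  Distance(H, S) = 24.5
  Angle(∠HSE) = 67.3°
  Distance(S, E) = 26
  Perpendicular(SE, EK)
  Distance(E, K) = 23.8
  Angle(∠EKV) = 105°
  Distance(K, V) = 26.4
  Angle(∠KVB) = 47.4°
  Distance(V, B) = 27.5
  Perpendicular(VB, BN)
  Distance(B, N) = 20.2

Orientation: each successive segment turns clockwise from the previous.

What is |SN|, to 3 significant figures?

34.8

H is at the origin; HS runs at -59.3° with length 24.5, so S = (12.5, -21.1). ∠HSE = 67.3° gives SE at -172° from the x-axis; with |SE| = 26.0, E = (-13.2, -24.7). SE ⟂ EK, so EK runs at 98.0°; with |EK| = 23.8, K = (-16.6, -1.12). ∠EKV = 105.0° gives KV at 23.0° from the x-axis; with |KV| = 26.4, V = (7.75, 9.20). ∠KVB = 47.4° gives VB at -110° from the x-axis; with |VB| = 27.5, B = (-1.47, -16.7). VB is perpendicular to BN, so BN runs at 160°; with |BN| = 20.2, N = (-20.5, -9.93). Then |SN| = |N − S| = 34.8.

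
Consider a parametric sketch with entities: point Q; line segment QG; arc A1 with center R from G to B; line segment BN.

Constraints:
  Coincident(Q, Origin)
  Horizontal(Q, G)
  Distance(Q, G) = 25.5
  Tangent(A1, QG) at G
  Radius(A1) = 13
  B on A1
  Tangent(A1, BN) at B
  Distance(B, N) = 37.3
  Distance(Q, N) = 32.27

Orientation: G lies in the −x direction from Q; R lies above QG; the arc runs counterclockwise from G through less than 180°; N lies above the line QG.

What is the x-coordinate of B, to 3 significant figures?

-16.2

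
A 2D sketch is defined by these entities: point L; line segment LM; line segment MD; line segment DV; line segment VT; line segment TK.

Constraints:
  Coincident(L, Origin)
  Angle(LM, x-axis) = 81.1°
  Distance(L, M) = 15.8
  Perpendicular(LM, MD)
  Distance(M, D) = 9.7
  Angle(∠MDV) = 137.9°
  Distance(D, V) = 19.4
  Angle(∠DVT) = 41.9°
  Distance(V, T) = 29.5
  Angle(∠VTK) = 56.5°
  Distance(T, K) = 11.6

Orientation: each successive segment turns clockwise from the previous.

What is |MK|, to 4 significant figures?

3.412

L is at the origin; LM runs at 81.1° with length 15.8, so M = (2.444, 15.61). LM ⟂ MD, so MD runs at -8.900°; with |MD| = 9.7, D = (12.03, 14.11). ∠MDV = 137.9° gives DV at -51.00° from the x-axis; with |DV| = 19.4, V = (24.24, -0.9676). ∠DVT = 41.9° gives VT at 170.9° from the x-axis; with |VT| = 29.5, T = (-4.892, 3.698). ∠VTK = 56.5° gives TK at 47.40° from the x-axis; with |TK| = 11.6, K = (2.960, 12.24). Then |MK| = |K − M| = 3.412.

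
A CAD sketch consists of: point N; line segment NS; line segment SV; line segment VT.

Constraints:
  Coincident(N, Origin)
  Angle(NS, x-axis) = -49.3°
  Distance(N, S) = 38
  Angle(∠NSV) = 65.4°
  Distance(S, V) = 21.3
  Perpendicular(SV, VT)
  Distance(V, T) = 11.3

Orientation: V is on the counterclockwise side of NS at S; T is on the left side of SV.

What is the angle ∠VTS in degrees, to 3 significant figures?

62.1°

N is at the origin; NS runs at -49.3° with length 38.0, so S = 38.0·(cos -49.3°, sin -49.3°) = (24.8, -28.8). ∠NSV = 65.4°, so SV runs at -49.3° + (180° − 65.4°) = 65.3° from the x-axis; with |SV| = 21.3, V = S + 21.3·(cos 65.3°, sin 65.3°) = (33.7, -9.46). The perpendicularity gives VT at right angles to SV; with |VT| = 11.3 on the left of SV, T = V + 11.3·(-0.909, 0.418) = (23.4, -4.74). Then cos ∠VTS = TV·TS / (|TV||TS|), giving 62.1°.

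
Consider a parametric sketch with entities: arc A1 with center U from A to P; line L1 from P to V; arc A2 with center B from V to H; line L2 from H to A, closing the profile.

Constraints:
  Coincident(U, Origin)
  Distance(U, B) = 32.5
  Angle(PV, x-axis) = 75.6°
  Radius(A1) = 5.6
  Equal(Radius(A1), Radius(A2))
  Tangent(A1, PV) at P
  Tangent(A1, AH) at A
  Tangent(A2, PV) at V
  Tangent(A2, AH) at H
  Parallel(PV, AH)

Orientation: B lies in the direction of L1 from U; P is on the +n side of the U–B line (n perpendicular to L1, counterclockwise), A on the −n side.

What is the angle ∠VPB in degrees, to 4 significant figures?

9.777°

The slot axis is L1's direction at 75.6°, so u = (cos 75.6°, sin 75.6°) = (0.2487, 0.9686) and n = (−sin 75.6°, cos 75.6°) = (-0.9686, 0.2487). U is at the origin and B lies 32.5 along u from U, so B = 32.5·u = (8.082, 31.48). Tangency of A1 to both parallel lines with radius 5.6 puts P and A at U ± 5.6·n: P = (-5.424, 1.393), A = (5.424, -1.393). Equal radii place V and H the same way about B: V = B + 5.6·n = (2.658, 32.87), H = B − 5.6·n = (13.51, 30.09). Then cos ∠VPB = PV·PB / (|PV||PB|), giving 9.777°.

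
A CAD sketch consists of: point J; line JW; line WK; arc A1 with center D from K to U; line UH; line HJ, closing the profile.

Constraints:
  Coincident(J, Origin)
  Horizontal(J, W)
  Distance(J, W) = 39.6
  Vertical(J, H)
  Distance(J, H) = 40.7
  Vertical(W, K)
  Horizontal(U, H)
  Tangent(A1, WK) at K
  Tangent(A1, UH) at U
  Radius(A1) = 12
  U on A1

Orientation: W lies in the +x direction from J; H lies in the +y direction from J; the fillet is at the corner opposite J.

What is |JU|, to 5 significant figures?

49.176

J is at the origin; JW is horizontal with |JW| = 39.6 and W on the +x side, so W = (39.600, 0.0000). J and H share the same x with |JH| = 40.7 and H on the +y side, so H = (0.0000, 40.700). The virtual corner opposite J is at (39.600, 40.700). Since A1 is tangent to WK there, DK ⟂ WK and A1 meets UH tangentially, so DU is at right angles to UH, with radius 12.0, so the center D sits 12.0 in from both sides at D = (27.600, 28.700). That places the tangent points at K = (39.600, 28.700) on WK and U = (27.600, 40.700) on UH. Then |JU| = |U − J| = 49.176.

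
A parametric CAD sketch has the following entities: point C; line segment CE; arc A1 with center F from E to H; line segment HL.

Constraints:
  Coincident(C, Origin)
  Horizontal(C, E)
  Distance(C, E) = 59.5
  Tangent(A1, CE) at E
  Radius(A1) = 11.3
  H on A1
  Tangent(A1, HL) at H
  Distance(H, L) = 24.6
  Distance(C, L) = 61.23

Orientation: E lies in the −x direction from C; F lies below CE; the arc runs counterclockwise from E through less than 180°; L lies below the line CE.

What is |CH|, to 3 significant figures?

70.0

C is at the origin; CE is horizontal with |CE| = 59.5 and E on the −x side, so E = (-59.5, 0.00). A1 meets CE tangentially, so FE is at right angles to CE, so F = E + (0, -11.3) = (-59.5, -11.3). Since FH ⟂ HL (tangency), |FL| = √(11.3² + 24.6²) = 27.1 regardless of where H sits on A1. So L lies on both circle(C, 61.23) and circle(F, 27.1); the below-CE intersection is L = (-49.3, -36.4). H is the foot of the tangent from L: H = (-67.2, -19.5).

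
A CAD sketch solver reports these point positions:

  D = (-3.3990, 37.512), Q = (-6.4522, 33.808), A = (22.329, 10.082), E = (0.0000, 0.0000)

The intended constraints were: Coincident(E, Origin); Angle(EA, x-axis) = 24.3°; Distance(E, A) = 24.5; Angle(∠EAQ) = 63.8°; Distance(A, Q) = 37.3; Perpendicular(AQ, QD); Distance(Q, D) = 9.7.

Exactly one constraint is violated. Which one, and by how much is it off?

Distance(Q, D) = 9.7 — off by 4.90.

E = (0.00, 0.00) ✓; EA at 24.30° ✓; |EA| = 24.50 ✓; ∠EAQ = 63.80° ✓; |AQ| = 37.30 ✓; ∠(AQ, QD) = 90.00° ✓; |QD| = 4.800 ✗.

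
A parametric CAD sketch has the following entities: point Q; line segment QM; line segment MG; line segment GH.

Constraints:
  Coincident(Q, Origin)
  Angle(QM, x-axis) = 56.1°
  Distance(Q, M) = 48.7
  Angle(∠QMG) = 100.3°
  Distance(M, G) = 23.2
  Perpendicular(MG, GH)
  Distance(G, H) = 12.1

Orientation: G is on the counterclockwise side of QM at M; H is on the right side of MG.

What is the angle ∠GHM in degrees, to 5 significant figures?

62.456°

∠QMG = 100.3°, so MG runs at 56.1° + (180° − 100.3°) = 135.80° from the x-axis; with |MG| = 23.2, G = M + 23.2·(cos 135.80°, sin 135.80°) = (10.530, 56.596). MG is perpendicular to GH; with |GH| = 12.1 on the right of MG, H = G + 12.1·(0.69717, 0.71691) = (18.966, 65.270). Then cos ∠GHM = HG·HM / (|HG||HM|), giving 62.456°.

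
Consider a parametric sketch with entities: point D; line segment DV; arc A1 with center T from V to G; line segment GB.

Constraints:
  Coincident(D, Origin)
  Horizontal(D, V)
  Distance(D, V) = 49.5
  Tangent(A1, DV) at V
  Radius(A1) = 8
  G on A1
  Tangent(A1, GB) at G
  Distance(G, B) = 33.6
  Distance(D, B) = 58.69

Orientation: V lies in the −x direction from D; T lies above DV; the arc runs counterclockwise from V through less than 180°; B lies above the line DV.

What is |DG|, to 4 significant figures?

42.26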